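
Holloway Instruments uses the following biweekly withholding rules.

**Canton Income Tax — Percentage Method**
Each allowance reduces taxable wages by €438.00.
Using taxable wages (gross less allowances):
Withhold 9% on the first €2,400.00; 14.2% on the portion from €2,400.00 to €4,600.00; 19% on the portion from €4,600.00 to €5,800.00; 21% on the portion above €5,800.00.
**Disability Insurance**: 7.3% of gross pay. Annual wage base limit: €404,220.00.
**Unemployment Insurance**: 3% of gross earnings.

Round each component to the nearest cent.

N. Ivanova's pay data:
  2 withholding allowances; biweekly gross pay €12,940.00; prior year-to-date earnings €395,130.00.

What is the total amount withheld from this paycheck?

€3,123.61

Canton Income Tax: taxable = €12,940.00 − 2×€438.00 = €12,064.00
  €756.40 + 21% × (€12,064.00 − €5,800.00) = €756.40 + 21% × €6,264.00 = €2,071.84
Disability Insurance: cap €404,220.00 − YTD €395,130.00 = €9,090.00 subject; 7.3% × €9,090.00 = €663.57
Unemployment Insurance: 3% × €12,940.00 = €388.20
Total: €2,071.84 + €663.57 + €388.20 = €3,123.61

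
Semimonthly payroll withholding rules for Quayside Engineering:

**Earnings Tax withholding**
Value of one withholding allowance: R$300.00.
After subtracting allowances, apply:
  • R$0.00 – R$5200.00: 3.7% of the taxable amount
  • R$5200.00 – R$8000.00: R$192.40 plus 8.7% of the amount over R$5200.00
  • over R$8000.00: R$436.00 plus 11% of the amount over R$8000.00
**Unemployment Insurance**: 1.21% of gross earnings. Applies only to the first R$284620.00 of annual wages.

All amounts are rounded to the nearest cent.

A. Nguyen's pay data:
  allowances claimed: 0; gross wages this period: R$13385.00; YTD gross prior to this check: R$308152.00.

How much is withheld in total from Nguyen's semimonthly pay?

Earnings Tax: taxable = R$13385.00
  R$436.00 + 11% × (R$13385.00 − R$8000.00) = R$436.00 + 11% × R$5385.00 = R$1028.35
Unemployment Insurance: YTD R$308152.00 ≥ cap R$284620.00 → R$0.00
Total: R$1028.35 + R$0.00 = R$1028.35

R$1028.35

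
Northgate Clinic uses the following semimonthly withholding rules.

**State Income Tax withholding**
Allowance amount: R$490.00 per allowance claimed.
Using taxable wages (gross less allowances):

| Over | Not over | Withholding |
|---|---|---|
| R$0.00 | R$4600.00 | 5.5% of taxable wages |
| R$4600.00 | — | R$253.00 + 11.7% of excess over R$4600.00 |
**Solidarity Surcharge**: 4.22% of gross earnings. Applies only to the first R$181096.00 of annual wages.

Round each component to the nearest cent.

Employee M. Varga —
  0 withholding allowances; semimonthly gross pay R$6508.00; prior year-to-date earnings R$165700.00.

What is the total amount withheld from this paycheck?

State Income Tax: taxable = R$6508.00
  R$253.00 + 11.7% × (R$6508.00 − R$4600.00) = R$253.00 + 11.7% × R$1908.00 = R$476.24
Solidarity Surcharge: 4.22% × R$6508.00 = R$274.64
Total: R$476.24 + R$274.64 = R$750.88

R$750.88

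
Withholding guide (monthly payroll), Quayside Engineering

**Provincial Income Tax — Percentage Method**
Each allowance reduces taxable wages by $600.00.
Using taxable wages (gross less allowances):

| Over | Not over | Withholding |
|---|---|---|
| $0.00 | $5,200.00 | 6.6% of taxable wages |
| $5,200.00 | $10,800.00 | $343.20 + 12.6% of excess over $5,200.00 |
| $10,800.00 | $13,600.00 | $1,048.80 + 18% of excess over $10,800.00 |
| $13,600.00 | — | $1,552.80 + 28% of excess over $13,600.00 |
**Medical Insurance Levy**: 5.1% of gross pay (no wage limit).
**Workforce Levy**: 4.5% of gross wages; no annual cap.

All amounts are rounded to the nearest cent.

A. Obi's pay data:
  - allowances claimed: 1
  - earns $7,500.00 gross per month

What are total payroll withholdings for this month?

Provincial Income Tax: taxable = $7,500.00 − 1×$600.00 = $6,900.00
  $343.20 + 12.6% × ($6,900.00 − $5,200.00) = $343.20 + 12.6% × $1,700.00 = $557.40
Medical Insurance Levy: 5.1% × $7,500.00 = $382.50
Workforce Levy: 4.5% × $7,500.00 = $337.50
Total: $557.40 + $382.50 + $337.50 = $1,277.40

$1,277.40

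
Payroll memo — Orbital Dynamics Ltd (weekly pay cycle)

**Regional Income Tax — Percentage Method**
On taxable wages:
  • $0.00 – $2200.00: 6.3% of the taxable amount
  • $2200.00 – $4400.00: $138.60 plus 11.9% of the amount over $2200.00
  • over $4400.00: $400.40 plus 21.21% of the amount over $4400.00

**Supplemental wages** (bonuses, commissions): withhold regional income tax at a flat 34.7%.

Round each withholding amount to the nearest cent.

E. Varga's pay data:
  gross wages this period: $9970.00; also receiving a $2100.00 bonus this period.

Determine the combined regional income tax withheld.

$2310.50

Regional Income Tax: taxable = $9970.00
  $400.40 + 21.21% × ($9970.00 − $4400.00) = $400.40 + 21.21% × $5570.00 = $1581.80
Supplemental (34.7% flat on bonus): 34.7% × $2100.00 = $728.70
Total regional income tax: $1581.80 + $728.70 = $2310.50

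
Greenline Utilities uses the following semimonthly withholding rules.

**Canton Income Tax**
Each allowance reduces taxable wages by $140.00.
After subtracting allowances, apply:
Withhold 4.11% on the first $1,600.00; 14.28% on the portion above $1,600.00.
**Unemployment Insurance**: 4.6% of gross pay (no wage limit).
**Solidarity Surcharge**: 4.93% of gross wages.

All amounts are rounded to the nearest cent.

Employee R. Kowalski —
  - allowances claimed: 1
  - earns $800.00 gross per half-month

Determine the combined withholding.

$103.37

Canton Income Tax: taxable = $800.00 − 1×$140.00 = $660.00
  4.11% × $660.00 = $27.13
Unemployment Insurance: 4.6% × $800.00 = $36.80
Solidarity Surcharge: 4.93% × $800.00 = $39.44
Total: $27.13 + $36.80 + $39.44 = $103.37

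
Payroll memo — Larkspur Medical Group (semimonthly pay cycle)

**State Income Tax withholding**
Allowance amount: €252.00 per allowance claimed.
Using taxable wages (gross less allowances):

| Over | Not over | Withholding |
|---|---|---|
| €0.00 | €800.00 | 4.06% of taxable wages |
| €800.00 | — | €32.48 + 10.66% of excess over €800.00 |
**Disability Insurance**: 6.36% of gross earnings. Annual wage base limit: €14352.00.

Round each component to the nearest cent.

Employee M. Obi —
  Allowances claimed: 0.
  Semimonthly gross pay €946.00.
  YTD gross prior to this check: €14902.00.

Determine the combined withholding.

€48.04

State Income Tax: taxable = €946.00
  €32.48 + 10.66% × (€946.00 − €800.00) = €32.48 + 10.66% × €146.00 = €48.04
Disability Insurance: YTD €14902.00 ≥ cap €14352.00 → €0.00
Total: €48.04 + €0.00 = €48.04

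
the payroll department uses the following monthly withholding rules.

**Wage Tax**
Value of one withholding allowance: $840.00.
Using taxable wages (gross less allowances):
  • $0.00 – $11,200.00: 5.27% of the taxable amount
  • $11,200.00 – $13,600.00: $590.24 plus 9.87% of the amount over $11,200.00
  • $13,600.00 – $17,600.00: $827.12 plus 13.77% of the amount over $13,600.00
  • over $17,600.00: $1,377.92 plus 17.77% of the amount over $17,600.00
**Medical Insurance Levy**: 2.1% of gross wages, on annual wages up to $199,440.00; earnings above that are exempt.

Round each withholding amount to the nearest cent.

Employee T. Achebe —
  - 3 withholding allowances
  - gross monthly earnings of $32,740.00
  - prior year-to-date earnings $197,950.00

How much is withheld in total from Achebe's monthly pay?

Wage Tax: taxable = $32,740.00 − 3×$840.00 = $30,220.00
  $1,377.92 + 17.77% × ($30,220.00 − $17,600.00) = $1,377.92 + 17.77% × $12,620.00 = $3,620.49
Medical Insurance Levy: cap $199,440.00 − YTD $197,950.00 = $1,490.00 subject; 2.1% × $1,490.00 = $31.29
Total: $3,620.49 + $31.29 = $3,651.78

$3,651.78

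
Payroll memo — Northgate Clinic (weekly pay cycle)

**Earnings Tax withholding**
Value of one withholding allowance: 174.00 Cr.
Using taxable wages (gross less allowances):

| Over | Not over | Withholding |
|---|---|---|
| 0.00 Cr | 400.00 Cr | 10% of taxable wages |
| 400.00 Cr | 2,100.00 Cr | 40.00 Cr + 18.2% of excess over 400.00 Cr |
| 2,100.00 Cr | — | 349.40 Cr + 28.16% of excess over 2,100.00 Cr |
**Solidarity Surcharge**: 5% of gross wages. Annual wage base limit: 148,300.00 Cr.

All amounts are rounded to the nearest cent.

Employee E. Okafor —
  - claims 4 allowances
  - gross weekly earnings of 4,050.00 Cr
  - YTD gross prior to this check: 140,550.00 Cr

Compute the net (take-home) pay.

3,144.97 Cr

Earnings Tax: taxable = 4,050.00 Cr − 4×174.00 Cr = 3,354.00 Cr
  349.40 Cr + 28.16% × (3,354.00 Cr − 2,100.00 Cr) = 349.40 Cr + 28.16% × 1,254.00 Cr = 702.53 Cr
Solidarity Surcharge: 5% × 4,050.00 Cr = 202.50 Cr
Total withheld: 702.53 Cr + 202.50 Cr = 905.03 Cr
Net pay: 4,050.00 Cr − 905.03 Cr = 3,144.97 Cr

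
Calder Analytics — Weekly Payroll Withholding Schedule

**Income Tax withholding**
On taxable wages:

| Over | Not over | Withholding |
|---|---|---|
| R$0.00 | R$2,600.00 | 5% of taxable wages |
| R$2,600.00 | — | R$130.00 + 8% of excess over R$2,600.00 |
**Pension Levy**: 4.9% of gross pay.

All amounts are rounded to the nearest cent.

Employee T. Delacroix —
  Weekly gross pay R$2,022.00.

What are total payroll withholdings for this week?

R$200.18

Income Tax: taxable = R$2,022.00
  5% × R$2,022.00 = R$101.10
Pension Levy: 4.9% × R$2,022.00 = R$99.08
Total: R$101.10 + R$99.08 = R$200.18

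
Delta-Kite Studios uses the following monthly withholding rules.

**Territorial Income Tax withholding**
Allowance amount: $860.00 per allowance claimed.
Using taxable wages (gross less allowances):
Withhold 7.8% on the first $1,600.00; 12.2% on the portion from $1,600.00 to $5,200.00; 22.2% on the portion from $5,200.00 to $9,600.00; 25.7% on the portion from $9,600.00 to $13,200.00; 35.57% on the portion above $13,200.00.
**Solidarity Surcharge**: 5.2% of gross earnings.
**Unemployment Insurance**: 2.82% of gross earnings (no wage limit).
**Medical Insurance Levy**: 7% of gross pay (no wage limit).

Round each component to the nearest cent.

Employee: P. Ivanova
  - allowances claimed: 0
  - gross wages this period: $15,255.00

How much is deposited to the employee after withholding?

Territorial Income Tax: taxable = $15,255.00
  $2,466.00 + 35.57% × ($15,255.00 − $13,200.00) = $2,466.00 + 35.57% × $2,055.00 = $3,196.96
Solidarity Surcharge: 5.2% × $15,255.00 = $793.26
Unemployment Insurance: 2.82% × $15,255.00 = $430.19
Medical Insurance Levy: 7% × $15,255.00 = $1,067.85
Total withheld: $3,196.96 + $793.26 + $430.19 + $1,067.85 = $5,488.26
Net pay: $15,255.00 − $5,488.26 = $9,766.74

$9,766.74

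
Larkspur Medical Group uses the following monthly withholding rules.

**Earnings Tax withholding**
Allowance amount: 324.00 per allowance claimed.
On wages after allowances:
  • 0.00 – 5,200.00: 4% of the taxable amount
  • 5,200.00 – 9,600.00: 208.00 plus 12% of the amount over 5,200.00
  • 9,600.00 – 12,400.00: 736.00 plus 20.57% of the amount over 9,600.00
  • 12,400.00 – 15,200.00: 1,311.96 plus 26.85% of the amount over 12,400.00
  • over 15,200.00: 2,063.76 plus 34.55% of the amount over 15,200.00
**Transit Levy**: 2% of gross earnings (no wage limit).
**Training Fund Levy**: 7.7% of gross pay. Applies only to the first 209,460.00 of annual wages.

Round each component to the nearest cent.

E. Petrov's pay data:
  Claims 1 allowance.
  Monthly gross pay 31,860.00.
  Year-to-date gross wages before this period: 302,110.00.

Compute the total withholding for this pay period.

8,345.05

Earnings Tax: taxable = 31,860.00 − 1×324.00 = 31,536.00
  2,063.76 + 34.55% × (31,536.00 − 15,200.00) = 2,063.76 + 34.55% × 16,336.00 = 7,707.85
Transit Levy: 2% × 31,860.00 = 637.20
Training Fund Levy: YTD 302,110.00 ≥ cap 209,460.00 → 0.00
Total: 7,707.85 + 637.20 + 0.00 = 8,345.05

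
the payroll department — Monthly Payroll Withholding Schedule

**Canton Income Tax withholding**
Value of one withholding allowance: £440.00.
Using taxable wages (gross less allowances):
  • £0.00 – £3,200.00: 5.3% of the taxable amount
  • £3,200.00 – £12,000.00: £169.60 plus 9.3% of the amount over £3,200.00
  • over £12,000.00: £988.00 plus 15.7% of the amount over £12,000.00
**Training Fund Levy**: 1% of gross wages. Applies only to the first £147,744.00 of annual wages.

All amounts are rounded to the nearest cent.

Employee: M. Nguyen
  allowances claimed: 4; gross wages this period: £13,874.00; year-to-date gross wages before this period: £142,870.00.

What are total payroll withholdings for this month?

£1,054.64

Canton Income Tax: taxable = £13,874.00 − 4×£440.00 = £12,114.00
  £988.00 + 15.7% × (£12,114.00 − £12,000.00) = £988.00 + 15.7% × £114.00 = £1,005.90
Training Fund Levy: cap £147,744.00 − YTD £142,870.00 = £4,874.00 subject; 1% × £4,874.00 = £48.74
Total: £1,005.90 + £48.74 = £1,054.64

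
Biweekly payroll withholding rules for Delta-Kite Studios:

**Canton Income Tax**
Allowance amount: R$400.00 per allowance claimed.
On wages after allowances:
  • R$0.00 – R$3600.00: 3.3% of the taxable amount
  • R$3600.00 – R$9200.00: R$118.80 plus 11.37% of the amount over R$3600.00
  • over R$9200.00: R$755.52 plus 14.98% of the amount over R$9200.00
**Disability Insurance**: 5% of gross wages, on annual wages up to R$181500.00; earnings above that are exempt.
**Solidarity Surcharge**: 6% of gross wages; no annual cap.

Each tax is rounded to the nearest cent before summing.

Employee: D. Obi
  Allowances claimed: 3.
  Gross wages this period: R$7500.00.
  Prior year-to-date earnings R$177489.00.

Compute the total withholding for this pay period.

R$1076.34

Canton Income Tax: taxable = R$7500.00 − 3×R$400.00 = R$6300.00
  R$118.80 + 11.37% × (R$6300.00 − R$3600.00) = R$118.80 + 11.37% × R$2700.00 = R$425.79
Disability Insurance: cap R$181500.00 − YTD R$177489.00 = R$4011.00 subject; 5% × R$4011.00 = R$200.55
Solidarity Surcharge: 6% × R$7500.00 = R$450.00
Total: R$425.79 + R$200.55 + R$450.00 = R$1076.34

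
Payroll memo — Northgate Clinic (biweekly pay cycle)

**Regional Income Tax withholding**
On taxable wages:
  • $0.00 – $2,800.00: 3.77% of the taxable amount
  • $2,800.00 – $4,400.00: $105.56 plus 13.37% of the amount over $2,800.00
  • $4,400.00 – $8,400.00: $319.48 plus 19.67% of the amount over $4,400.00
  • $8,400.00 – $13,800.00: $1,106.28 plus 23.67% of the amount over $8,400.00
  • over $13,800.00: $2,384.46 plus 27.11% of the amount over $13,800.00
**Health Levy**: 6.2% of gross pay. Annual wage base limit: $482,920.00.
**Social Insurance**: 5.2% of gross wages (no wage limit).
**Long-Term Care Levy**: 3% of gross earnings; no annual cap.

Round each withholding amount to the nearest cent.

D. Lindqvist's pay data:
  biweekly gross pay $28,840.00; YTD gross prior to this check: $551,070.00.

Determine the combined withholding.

$8,826.68

Regional Income Tax: taxable = $28,840.00
  $2,384.46 + 27.11% × ($28,840.00 − $13,800.00) = $2,384.46 + 27.11% × $15,040.00 = $6,461.80
Health Levy: YTD $551,070.00 ≥ cap $482,920.00 → $0.00
Social Insurance: 5.2% × $28,840.00 = $1,499.68
Long-Term Care Levy: 3% × $28,840.00 = $865.20
Total: $6,461.80 + $0.00 + $1,499.68 + $865.20 = $8,826.68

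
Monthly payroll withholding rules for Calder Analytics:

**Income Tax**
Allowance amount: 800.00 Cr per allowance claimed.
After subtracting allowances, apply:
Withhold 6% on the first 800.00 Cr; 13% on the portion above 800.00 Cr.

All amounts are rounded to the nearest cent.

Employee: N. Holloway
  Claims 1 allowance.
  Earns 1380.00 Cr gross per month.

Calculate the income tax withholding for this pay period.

Income Tax: taxable = 1380.00 Cr − 1×800.00 Cr = 580.00 Cr
  6% × 580.00 Cr = 34.80 Cr

34.80 Cr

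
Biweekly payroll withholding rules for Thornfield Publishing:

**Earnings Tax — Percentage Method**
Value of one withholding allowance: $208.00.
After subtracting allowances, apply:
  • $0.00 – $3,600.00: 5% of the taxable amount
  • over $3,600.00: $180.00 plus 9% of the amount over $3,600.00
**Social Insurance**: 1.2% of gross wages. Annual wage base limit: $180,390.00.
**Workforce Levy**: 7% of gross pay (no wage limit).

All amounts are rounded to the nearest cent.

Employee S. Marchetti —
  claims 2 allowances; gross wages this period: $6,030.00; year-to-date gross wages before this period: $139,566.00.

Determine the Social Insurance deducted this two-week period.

Social Insurance: 1.2% × $6,030.00 = $72.36

$72.36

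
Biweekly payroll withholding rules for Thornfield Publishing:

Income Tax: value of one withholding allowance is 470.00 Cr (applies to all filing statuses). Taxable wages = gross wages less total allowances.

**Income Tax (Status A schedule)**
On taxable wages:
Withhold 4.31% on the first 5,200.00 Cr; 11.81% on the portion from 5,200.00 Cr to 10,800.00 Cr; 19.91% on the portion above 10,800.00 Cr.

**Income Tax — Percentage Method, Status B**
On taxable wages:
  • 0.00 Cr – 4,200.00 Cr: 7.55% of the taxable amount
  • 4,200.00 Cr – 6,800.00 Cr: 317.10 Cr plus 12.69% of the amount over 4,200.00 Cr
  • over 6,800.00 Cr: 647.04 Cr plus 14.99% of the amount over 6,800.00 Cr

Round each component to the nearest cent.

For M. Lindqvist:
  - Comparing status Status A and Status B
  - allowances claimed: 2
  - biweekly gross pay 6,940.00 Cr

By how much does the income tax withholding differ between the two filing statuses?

226.92 Cr

Income Tax (Status A): taxable = 6,940.00 Cr − 2×470.00 Cr = 6,000.00 Cr
  224.12 Cr + 11.81% × (6,000.00 Cr − 5,200.00 Cr) = 224.12 Cr + 11.81% × 800.00 Cr = 318.60 Cr
Income Tax (Status B): taxable = 6,940.00 Cr − 2×470.00 Cr = 6,000.00 Cr
  317.10 Cr + 12.69% × (6,000.00 Cr − 4,200.00 Cr) = 317.10 Cr + 12.69% × 1,800.00 Cr = 545.52 Cr
Difference: |318.60 Cr − 545.52 Cr| = 226.92 Cr (higher under Status B)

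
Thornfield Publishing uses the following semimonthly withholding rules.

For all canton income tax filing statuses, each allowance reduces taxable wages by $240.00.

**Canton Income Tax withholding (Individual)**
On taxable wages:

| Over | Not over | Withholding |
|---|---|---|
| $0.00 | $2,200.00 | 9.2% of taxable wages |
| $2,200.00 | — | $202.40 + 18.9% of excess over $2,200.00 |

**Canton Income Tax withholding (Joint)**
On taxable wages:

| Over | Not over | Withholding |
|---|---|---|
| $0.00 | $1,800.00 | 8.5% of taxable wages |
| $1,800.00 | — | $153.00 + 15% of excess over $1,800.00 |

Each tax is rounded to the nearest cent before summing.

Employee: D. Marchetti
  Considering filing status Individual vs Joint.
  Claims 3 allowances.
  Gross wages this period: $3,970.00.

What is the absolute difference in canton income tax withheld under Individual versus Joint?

$30.35

Canton Income Tax (Individual): taxable = $3,970.00 − 3×$240.00 = $3,250.00
  $202.40 + 18.9% × ($3,250.00 − $2,200.00) = $202.40 + 18.9% × $1,050.00 = $400.85
Canton Income Tax (Joint): taxable = $3,970.00 − 3×$240.00 = $3,250.00
  $153.00 + 15% × ($3,250.00 − $1,800.00) = $153.00 + 15% × $1,450.00 = $370.50
Difference: |$400.85 − $370.50| = $30.35 (higher under Individual)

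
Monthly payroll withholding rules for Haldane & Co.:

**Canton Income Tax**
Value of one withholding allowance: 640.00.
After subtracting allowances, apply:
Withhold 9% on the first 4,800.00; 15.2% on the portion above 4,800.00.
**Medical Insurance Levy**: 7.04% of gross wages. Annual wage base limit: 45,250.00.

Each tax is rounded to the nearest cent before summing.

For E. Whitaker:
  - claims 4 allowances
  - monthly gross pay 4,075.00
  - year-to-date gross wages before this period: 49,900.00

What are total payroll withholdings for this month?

Canton Income Tax: taxable = 4,075.00 − 4×640.00 = 1,515.00
  9% × 1,515.00 = 136.35
Medical Insurance Levy: YTD 49,900.00 ≥ cap 45,250.00 → 0.00
Total: 136.35 + 0.00 = 136.35

136.35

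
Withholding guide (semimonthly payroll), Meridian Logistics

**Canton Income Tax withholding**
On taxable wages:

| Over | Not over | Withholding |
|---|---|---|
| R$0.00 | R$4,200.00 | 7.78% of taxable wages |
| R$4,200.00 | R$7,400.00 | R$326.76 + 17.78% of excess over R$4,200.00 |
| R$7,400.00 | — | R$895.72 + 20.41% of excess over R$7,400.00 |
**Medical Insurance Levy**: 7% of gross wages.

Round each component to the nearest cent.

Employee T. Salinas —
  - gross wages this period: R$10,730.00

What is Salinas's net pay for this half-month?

Canton Income Tax: taxable = R$10,730.00
  R$895.72 + 20.41% × (R$10,730.00 − R$7,400.00) = R$895.72 + 20.41% × R$3,330.00 = R$1,575.37
Medical Insurance Levy: 7% × R$10,730.00 = R$751.10
Total withheld: R$1,575.37 + R$751.10 = R$2,326.47
Net pay: R$10,730.00 − R$2,326.47 = R$8,403.53

R$8,403.53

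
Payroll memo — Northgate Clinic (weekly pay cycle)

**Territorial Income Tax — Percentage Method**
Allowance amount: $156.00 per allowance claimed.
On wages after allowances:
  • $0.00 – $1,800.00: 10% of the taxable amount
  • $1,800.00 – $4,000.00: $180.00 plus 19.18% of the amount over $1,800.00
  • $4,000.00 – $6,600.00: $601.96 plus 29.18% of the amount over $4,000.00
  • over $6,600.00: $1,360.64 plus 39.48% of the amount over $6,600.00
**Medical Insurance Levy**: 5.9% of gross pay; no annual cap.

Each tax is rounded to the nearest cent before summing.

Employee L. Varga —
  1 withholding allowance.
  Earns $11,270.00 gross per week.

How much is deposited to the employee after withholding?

Territorial Income Tax: taxable = $11,270.00 − 1×$156.00 = $11,114.00
  $1,360.64 + 39.48% × ($11,114.00 − $6,600.00) = $1,360.64 + 39.48% × $4,514.00 = $3,142.77
Medical Insurance Levy: 5.9% × $11,270.00 = $664.93
Total withheld: $3,142.77 + $664.93 = $3,807.70
Net pay: $11,270.00 − $3,807.70 = $7,462.30

$7,462.30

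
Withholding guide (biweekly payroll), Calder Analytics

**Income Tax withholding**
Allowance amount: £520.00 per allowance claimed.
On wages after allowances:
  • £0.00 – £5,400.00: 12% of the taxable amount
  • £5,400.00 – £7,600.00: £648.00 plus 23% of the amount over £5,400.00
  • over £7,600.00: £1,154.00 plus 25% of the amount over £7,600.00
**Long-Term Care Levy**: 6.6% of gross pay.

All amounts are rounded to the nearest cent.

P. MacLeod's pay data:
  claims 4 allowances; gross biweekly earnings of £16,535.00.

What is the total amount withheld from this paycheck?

Income Tax: taxable = £16,535.00 − 4×£520.00 = £14,455.00
  £1,154.00 + 25% × (£14,455.00 − £7,600.00) = £1,154.00 + 25% × £6,855.00 = £2,867.75
Long-Term Care Levy: 6.6% × £16,535.00 = £1,091.31
Total: £2,867.75 + £1,091.31 = £3,959.06

£3,959.06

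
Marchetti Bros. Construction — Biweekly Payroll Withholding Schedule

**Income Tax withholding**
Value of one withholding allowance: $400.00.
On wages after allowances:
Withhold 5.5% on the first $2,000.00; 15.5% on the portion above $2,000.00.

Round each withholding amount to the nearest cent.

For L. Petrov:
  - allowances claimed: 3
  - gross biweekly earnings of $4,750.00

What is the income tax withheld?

$350.25

Income Tax: taxable = $4,750.00 − 3×$400.00 = $3,550.00
  $110.00 + 15.5% × ($3,550.00 − $2,000.00) = $110.00 + 15.5% × $1,550.00 = $350.25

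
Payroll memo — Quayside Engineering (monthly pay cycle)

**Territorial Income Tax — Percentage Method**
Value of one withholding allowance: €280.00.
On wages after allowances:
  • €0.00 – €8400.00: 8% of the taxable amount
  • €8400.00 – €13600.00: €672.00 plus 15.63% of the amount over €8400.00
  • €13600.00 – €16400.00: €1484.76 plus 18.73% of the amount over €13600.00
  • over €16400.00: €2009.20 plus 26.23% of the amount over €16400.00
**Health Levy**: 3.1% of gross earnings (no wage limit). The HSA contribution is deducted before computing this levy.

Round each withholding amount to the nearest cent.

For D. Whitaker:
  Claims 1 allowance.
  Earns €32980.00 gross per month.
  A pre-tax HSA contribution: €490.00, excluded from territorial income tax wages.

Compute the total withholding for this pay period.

€7163.35

Territorial Income Tax: taxable = €32980.00 − €490.00 − 1×€280.00 = €32210.00
  €2009.20 + 26.23% × (€32210.00 − €16400.00) = €2009.20 + 26.23% × €15810.00 = €6156.16
Health Levy: 3.1% × €32490.00 = €1007.19
Total: €6156.16 + €1007.19 = €7163.35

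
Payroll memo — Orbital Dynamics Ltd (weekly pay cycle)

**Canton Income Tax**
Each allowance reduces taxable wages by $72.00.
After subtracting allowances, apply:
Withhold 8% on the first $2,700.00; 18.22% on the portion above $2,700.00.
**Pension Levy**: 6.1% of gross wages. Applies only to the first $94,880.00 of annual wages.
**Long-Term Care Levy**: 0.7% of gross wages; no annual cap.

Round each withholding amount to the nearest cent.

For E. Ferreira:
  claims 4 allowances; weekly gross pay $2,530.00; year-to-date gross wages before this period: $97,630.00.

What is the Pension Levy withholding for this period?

Pension Levy: YTD $97,630.00 ≥ cap $94,880.00 → $0.00

$0.00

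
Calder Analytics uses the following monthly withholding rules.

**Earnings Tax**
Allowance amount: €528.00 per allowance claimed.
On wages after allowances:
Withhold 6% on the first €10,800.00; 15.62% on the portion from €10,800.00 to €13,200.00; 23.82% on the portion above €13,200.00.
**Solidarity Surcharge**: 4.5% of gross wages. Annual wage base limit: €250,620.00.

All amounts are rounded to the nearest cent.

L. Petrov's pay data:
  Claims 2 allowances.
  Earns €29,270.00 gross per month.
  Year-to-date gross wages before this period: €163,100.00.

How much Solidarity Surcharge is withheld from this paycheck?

€1,317.15

Solidarity Surcharge: 4.5% × €29,270.00 = €1,317.15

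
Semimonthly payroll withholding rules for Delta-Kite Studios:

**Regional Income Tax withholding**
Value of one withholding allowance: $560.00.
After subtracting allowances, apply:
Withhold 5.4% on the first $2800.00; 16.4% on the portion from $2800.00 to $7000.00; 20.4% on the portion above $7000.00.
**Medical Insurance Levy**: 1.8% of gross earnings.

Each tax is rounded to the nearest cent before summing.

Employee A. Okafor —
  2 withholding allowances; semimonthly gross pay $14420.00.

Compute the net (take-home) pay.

$12035.24

Regional Income Tax: taxable = $14420.00 − 2×$560.00 = $13300.00
  $840.00 + 20.4% × ($13300.00 − $7000.00) = $840.00 + 20.4% × $6300.00 = $2125.20
Medical Insurance Levy: 1.8% × $14420.00 = $259.56
Total withheld: $2125.20 + $259.56 = $2384.76
Net pay: $14420.00 − $2384.76 = $12035.24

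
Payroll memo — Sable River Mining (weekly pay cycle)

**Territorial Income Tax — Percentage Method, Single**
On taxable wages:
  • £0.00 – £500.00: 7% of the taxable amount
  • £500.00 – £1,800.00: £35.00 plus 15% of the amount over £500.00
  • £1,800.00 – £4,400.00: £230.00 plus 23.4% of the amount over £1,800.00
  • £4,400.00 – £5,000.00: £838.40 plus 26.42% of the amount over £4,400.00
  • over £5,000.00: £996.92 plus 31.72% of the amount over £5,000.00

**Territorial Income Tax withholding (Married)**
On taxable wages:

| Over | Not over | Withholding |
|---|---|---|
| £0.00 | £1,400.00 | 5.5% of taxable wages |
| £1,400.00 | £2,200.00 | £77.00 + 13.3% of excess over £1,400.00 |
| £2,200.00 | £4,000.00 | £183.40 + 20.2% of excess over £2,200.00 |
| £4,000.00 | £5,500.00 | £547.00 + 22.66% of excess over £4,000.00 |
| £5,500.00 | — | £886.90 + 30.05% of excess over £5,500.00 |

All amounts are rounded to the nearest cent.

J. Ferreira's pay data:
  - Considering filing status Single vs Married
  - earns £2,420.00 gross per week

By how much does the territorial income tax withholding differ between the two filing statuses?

Territorial Income Tax (Single): taxable = £2,420.00
  £230.00 + 23.4% × (£2,420.00 − £1,800.00) = £230.00 + 23.4% × £620.00 = £375.08
Territorial Income Tax (Married): taxable = £2,420.00
  £183.40 + 20.2% × (£2,420.00 − £2,200.00) = £183.40 + 20.2% × £220.00 = £227.84
Difference: |£375.08 − £227.84| = £147.24 (higher under Single)

£147.24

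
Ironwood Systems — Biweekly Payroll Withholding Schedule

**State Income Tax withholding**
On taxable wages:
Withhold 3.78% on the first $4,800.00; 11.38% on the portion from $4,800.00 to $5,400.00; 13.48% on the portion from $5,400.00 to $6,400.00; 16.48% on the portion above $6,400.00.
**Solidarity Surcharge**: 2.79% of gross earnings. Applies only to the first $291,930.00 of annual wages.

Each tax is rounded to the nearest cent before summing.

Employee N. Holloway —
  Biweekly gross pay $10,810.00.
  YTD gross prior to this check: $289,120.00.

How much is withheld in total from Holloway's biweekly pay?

$1,189.69

State Income Tax: taxable = $10,810.00
  $384.52 + 16.48% × ($10,810.00 − $6,400.00) = $384.52 + 16.48% × $4,410.00 = $1,111.29
Solidarity Surcharge: cap $291,930.00 − YTD $289,120.00 = $2,810.00 subject; 2.79% × $2,810.00 = $78.40
Total: $1,111.29 + $78.40 = $1,189.69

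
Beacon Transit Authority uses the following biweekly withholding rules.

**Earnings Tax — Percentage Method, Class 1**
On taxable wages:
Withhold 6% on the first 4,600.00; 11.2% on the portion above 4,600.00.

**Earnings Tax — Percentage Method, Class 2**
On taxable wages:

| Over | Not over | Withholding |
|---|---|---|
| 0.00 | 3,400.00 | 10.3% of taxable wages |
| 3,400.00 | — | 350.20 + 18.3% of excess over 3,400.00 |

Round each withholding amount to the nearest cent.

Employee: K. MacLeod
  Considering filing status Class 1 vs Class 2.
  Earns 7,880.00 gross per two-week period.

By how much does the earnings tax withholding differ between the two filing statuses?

Earnings Tax (Class 1): taxable = 7,880.00
  276.00 + 11.2% × (7,880.00 − 4,600.00) = 276.00 + 11.2% × 3,280.00 = 643.36
Earnings Tax (Class 2): taxable = 7,880.00
  350.20 + 18.3% × (7,880.00 − 3,400.00) = 350.20 + 18.3% × 4,480.00 = 1,170.04
Difference: |643.36 − 1,170.04| = 526.68 (higher under Class 2)

526.68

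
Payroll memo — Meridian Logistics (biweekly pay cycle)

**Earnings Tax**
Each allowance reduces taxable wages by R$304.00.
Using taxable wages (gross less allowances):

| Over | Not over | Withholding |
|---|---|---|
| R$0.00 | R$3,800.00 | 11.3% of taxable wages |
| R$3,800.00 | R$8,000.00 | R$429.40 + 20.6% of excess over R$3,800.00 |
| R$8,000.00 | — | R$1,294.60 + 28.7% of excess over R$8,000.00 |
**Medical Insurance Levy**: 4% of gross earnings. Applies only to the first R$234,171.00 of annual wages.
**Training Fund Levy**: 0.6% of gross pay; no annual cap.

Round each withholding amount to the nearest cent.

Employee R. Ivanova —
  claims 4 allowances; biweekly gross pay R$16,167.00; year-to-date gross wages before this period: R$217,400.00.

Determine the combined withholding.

Earnings Tax: taxable = R$16,167.00 − 4×R$304.00 = R$14,951.00
  R$1,294.60 + 28.7% × (R$14,951.00 − R$8,000.00) = R$1,294.60 + 28.7% × R$6,951.00 = R$3,289.54
Medical Insurance Levy: 4% × R$16,167.00 = R$646.68
Training Fund Levy: 0.6% × R$16,167.00 = R$97.00
Total: R$3,289.54 + R$646.68 + R$97.00 = R$4,033.22

R$4,033.22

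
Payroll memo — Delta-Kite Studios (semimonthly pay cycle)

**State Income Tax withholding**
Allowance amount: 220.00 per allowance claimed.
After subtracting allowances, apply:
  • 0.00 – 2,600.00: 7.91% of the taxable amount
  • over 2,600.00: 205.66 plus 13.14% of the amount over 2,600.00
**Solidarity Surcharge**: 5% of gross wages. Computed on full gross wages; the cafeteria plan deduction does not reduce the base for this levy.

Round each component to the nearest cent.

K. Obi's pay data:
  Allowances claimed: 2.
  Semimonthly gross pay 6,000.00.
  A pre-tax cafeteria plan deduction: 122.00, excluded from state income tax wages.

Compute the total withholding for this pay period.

878.57

State Income Tax: taxable = 6,000.00 − 122.00 − 2×220.00 = 5,438.00
  205.66 + 13.14% × (5,438.00 − 2,600.00) = 205.66 + 13.14% × 2,838.00 = 578.57
Solidarity Surcharge: 5% × 6,000.00 = 300.00
Total: 578.57 + 300.00 = 878.57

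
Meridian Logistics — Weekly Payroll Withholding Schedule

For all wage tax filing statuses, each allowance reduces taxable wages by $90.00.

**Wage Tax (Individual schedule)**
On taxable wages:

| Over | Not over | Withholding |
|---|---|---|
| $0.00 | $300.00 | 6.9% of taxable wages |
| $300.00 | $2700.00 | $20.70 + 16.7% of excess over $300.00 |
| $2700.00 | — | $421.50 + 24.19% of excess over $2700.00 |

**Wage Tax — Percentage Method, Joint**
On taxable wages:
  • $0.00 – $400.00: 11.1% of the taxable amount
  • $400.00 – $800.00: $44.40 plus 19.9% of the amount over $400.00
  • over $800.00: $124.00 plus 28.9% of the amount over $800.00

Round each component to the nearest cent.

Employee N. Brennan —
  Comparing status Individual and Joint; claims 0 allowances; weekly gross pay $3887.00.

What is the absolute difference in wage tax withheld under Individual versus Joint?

Wage Tax (Individual): taxable = $3887.00
  $421.50 + 24.19% × ($3887.00 − $2700.00) = $421.50 + 24.19% × $1187.00 = $708.64
Wage Tax (Joint): taxable = $3887.00
  $124.00 + 28.9% × ($3887.00 − $800.00) = $124.00 + 28.9% × $3087.00 = $1016.14
Difference: |$708.64 − $1016.14| = $307.50 (higher under Joint)

$307.50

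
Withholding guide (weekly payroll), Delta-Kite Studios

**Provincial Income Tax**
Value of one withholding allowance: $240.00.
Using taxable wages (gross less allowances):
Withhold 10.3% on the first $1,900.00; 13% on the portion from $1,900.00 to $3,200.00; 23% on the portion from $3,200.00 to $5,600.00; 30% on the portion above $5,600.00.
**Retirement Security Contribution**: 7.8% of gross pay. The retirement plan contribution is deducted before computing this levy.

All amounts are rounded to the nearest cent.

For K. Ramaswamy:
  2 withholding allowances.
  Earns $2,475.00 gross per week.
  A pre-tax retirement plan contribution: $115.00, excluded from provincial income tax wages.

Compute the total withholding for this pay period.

Provincial Income Tax: taxable = $2,475.00 − $115.00 − 2×$240.00 = $1,880.00
  10.3% × $1,880.00 = $193.64
Retirement Security Contribution: 7.8% × $2,360.00 = $184.08
Total: $193.64 + $184.08 = $377.72

$377.72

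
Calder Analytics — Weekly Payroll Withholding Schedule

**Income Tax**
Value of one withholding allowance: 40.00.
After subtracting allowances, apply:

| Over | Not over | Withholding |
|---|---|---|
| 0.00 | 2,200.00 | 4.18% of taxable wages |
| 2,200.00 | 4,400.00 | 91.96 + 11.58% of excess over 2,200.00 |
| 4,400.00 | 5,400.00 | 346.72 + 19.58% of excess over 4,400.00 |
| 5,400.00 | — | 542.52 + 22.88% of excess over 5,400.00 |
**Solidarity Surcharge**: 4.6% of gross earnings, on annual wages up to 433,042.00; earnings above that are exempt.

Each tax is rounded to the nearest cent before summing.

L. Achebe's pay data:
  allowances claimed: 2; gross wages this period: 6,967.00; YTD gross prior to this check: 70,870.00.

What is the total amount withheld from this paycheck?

1,203.23

Income Tax: taxable = 6,967.00 − 2×40.00 = 6,887.00
  542.52 + 22.88% × (6,887.00 − 5,400.00) = 542.52 + 22.88% × 1,487.00 = 882.75
Solidarity Surcharge: 4.6% × 6,967.00 = 320.48
Total: 882.75 + 320.48 = 1,203.23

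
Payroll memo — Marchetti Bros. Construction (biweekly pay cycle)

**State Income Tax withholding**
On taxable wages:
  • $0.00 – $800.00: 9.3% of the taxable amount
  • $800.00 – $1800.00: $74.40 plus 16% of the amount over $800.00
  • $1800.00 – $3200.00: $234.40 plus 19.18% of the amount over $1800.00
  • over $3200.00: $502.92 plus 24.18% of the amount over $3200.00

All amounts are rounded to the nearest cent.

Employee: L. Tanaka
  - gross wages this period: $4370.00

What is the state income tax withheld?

$785.83

State Income Tax: taxable = $4370.00
  $502.92 + 24.18% × ($4370.00 − $3200.00) = $502.92 + 24.18% × $1170.00 = $785.83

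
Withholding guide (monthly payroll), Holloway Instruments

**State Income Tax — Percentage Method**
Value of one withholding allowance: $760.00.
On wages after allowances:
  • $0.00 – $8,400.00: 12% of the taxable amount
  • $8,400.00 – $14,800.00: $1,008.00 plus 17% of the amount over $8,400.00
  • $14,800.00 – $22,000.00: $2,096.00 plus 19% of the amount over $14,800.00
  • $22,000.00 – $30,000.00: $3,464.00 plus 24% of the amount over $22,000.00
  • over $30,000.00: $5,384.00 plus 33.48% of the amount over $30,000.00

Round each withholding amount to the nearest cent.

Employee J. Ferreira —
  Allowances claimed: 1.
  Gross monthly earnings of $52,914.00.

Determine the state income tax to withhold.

State Income Tax: taxable = $52,914.00 − 1×$760.00 = $52,154.00
  $5,384.00 + 33.48% × ($52,154.00 − $30,000.00) = $5,384.00 + 33.48% × $22,154.00 = $12,801.16

$12,801.16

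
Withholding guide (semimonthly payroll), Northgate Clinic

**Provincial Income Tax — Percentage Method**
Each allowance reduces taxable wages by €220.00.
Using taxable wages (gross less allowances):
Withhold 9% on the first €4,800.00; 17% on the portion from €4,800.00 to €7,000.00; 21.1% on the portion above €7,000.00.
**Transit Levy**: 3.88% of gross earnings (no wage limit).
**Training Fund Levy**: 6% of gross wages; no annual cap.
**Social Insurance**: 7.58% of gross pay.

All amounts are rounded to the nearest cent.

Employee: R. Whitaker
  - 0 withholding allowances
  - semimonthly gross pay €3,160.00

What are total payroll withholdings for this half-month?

€836.14

Provincial Income Tax: taxable = €3,160.00
  9% × €3,160.00 = €284.40
Transit Levy: 3.88% × €3,160.00 = €122.61
Training Fund Levy: 6% × €3,160.00 = €189.60
Social Insurance: 7.58% × €3,160.00 = €239.53
Total: €284.40 + €122.61 + €189.60 + €239.53 = €836.14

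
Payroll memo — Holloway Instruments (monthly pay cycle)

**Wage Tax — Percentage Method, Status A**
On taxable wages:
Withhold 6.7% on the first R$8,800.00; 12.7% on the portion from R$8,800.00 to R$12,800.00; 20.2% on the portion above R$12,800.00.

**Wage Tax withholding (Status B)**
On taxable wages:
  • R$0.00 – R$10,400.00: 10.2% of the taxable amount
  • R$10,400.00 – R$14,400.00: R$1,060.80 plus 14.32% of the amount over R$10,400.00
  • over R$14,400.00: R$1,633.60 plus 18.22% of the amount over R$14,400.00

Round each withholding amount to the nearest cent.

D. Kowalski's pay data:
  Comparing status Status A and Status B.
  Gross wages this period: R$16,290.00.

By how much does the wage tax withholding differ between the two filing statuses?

R$175.38

Wage Tax (Status A): taxable = R$16,290.00
  R$1,097.60 + 20.2% × (R$16,290.00 − R$12,800.00) = R$1,097.60 + 20.2% × R$3,490.00 = R$1,802.58
Wage Tax (Status B): taxable = R$16,290.00
  R$1,633.60 + 18.22% × (R$16,290.00 − R$14,400.00) = R$1,633.60 + 18.22% × R$1,890.00 = R$1,977.96
Difference: |R$1,802.58 − R$1,977.96| = R$175.38 (higher under Status B)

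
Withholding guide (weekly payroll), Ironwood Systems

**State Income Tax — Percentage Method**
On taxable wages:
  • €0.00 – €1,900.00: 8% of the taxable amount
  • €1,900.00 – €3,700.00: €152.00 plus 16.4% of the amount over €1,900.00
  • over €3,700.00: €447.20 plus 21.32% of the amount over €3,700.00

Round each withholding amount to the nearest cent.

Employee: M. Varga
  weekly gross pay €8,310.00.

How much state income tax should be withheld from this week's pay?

€1,430.05

State Income Tax: taxable = €8,310.00
  €447.20 + 21.32% × (€8,310.00 − €3,700.00) = €447.20 + 21.32% × €4,610.00 = €1,430.05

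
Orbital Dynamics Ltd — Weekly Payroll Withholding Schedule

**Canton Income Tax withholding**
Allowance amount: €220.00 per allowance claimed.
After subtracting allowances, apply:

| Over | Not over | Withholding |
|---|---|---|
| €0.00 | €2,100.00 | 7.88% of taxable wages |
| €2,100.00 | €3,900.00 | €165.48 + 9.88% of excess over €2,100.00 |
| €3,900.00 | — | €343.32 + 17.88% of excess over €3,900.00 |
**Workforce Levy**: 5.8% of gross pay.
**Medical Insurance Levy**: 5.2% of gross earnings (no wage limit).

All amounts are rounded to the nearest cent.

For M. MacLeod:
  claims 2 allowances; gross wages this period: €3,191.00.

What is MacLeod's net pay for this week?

Canton Income Tax: taxable = €3,191.00 − 2×€220.00 = €2,751.00
  €165.48 + 9.88% × (€2,751.00 − €2,100.00) = €165.48 + 9.88% × €651.00 = €229.80
Workforce Levy: 5.8% × €3,191.00 = €185.08
Medical Insurance Levy: 5.2% × €3,191.00 = €165.93
Total withheld: €229.80 + €185.08 + €165.93 = €580.81
Net pay: €3,191.00 − €580.81 = €2,610.19

€2,610.19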